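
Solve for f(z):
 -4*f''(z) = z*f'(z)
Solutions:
 f(z) = C1 + C2*erf(sqrt(2)*z/4)


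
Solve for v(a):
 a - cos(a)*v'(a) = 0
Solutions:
 v(a) = C1 + Integral(a/cos(a), a)


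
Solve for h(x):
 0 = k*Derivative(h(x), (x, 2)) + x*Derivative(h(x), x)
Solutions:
 h(x) = C1 + C2*sqrt(k)*erf(sqrt(2)*x*sqrt(1/k)/2)


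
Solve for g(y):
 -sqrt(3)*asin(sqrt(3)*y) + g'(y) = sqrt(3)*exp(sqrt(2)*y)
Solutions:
 g(y) = C1 + sqrt(3)*(y*asin(sqrt(3)*y) + sqrt(3)*sqrt(1 - 3*y^2)/3) + sqrt(6)*exp(sqrt(2)*y)/2


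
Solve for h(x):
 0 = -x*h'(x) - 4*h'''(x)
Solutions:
 h(x) = C1 + Integral(C2*airyai(-2^(1/3)*x/2) + C3*airybi(-2^(1/3)*x/2), x)


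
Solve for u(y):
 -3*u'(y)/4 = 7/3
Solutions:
 u(y) = C1 - 28*y/9


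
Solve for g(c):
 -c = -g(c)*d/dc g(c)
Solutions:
 g(c) = -sqrt(C1 + c^2)
 g(c) = sqrt(C1 + c^2)


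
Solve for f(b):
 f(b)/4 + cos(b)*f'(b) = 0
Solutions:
 f(b) = C1*(sin(b) - 1)^(1/8)/(sin(b) + 1)^(1/8)


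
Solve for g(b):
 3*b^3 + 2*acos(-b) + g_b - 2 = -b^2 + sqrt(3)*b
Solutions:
 g(b) = C1 - 3*b^4/4 - b^3/3 + sqrt(3)*b^2/2 - 2*b*acos(-b) + 2*b - 2*sqrt(1 - b^2)


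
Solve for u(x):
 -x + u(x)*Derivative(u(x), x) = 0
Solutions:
 u(x) = -sqrt(C1 + x^2)
 u(x) = sqrt(C1 + x^2)


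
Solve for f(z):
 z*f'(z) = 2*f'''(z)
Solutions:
 f(z) = C1 + Integral(C2*airyai(2^(2/3)*z/2) + C3*airybi(2^(2/3)*z/2), z)


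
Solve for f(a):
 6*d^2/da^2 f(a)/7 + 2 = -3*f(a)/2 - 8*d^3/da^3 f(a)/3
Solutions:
 f(a) = C1*exp(a*(-6 + 3*3^(1/3)/(14*sqrt(2422) + 689)^(1/3) + 3^(2/3)*(14*sqrt(2422) + 689)^(1/3))/56)*sin(3*3^(1/6)*a*(-(14*sqrt(2422) + 689)^(1/3) + 3^(2/3)/(14*sqrt(2422) + 689)^(1/3))/56) + C2*exp(a*(-6 + 3*3^(1/3)/(14*sqrt(2422) + 689)^(1/3) + 3^(2/3)*(14*sqrt(2422) + 689)^(1/3))/56)*cos(3*3^(1/6)*a*(-(14*sqrt(2422) + 689)^(1/3) + 3^(2/3)/(14*sqrt(2422) + 689)^(1/3))/56) + C3*exp(-a*(3*3^(1/3)/(14*sqrt(2422) + 689)^(1/3) + 3 + 3^(2/3)*(14*sqrt(2422) + 689)^(1/3))/28) - 4/3


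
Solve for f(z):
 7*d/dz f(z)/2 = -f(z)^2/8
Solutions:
 f(z) = 28/(C1 + z)


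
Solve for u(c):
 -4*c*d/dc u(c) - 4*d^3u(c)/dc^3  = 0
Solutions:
 u(c) = C1 + Integral(C2*airyai(-c) + C3*airybi(-c), c)


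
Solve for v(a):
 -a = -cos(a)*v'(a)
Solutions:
 v(a) = C1 + Integral(a/cos(a), a)


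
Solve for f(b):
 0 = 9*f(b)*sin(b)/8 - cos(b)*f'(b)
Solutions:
 f(b) = C1/cos(b)^(9/8)


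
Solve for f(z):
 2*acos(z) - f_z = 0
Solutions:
 f(z) = C1 + 2*z*acos(z) - 2*sqrt(1 - z^2)


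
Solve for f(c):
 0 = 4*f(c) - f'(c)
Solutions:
 f(c) = C1*exp(4*c)


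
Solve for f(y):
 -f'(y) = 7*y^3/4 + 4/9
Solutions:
 f(y) = C1 - 7*y^4/16 - 4*y/9


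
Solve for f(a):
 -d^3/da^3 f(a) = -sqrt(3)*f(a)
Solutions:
 f(a) = C3*exp(3^(1/6)*a) + (C1*sin(3^(2/3)*a/2) + C2*cos(3^(2/3)*a/2))*exp(-3^(1/6)*a/2)


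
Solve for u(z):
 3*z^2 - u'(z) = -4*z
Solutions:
 u(z) = C1 + z^3 + 2*z^2


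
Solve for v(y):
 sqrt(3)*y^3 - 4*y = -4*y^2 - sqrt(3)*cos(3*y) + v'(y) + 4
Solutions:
 v(y) = C1 + sqrt(3)*y^4/4 + 4*y^3/3 - 2*y^2 - 4*y + sqrt(3)*sin(3*y)/3


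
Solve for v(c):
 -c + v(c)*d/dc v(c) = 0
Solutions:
 v(c) = -sqrt(C1 + c^2)
 v(c) = sqrt(C1 + c^2)


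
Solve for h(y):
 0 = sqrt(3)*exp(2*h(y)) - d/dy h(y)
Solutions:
 h(y) = log(-sqrt(-1/(C1 + sqrt(3)*y))) - log(2)/2
 h(y) = log(-1/(C1 + sqrt(3)*y))/2 - log(2)/2


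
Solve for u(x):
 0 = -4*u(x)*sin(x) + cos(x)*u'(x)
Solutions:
 u(x) = C1/cos(x)^4


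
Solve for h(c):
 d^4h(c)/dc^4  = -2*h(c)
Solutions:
 h(c) = (C1*sin(2^(3/4)*c/2) + C2*cos(2^(3/4)*c/2))*exp(-2^(3/4)*c/2) + (C3*sin(2^(3/4)*c/2) + C4*cos(2^(3/4)*c/2))*exp(2^(3/4)*c/2)


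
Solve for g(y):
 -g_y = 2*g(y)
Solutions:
 g(y) = C1*exp(-2*y)


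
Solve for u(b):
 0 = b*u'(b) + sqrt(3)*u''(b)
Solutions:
 u(b) = C1 + C2*erf(sqrt(2)*3^(3/4)*b/6)


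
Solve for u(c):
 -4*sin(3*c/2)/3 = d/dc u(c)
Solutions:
 u(c) = C1 + 8*cos(3*c/2)/9


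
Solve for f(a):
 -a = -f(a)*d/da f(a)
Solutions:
 f(a) = -sqrt(C1 + a^2)
 f(a) = sqrt(C1 + a^2)


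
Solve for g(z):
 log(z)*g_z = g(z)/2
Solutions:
 g(z) = C1*exp(li(z)/2)


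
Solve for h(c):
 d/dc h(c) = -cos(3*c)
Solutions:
 h(c) = C1 - sin(3*c)/3


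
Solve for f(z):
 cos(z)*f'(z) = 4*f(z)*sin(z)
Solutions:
 f(z) = C1/cos(z)^4


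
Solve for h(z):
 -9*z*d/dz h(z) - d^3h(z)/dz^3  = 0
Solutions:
 h(z) = C1 + Integral(C2*airyai(-3^(2/3)*z) + C3*airybi(-3^(2/3)*z), z)


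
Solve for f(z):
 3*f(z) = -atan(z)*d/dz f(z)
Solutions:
 f(z) = C1*exp(-3*Integral(1/atan(z), z))


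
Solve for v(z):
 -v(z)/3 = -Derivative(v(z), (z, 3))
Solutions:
 v(z) = C3*exp(3^(2/3)*z/3) + (C1*sin(3^(1/6)*z/2) + C2*cos(3^(1/6)*z/2))*exp(-3^(2/3)*z/6)


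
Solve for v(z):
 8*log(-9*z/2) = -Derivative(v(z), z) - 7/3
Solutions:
 v(z) = C1 - 8*z*log(-z) + z*(-16*log(3) + 8*log(2) + 17/3)


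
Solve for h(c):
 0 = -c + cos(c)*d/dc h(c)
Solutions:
 h(c) = C1 + Integral(c/cos(c), c)


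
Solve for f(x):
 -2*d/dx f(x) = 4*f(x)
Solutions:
 f(x) = C1*exp(-2*x)


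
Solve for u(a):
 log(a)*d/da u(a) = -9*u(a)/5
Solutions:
 u(a) = C1*exp(-9*li(a)/5)


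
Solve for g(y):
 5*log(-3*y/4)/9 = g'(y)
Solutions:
 g(y) = C1 + 5*y*log(-y)/9 + 5*y*(-2*log(2) - 1 + log(3))/9


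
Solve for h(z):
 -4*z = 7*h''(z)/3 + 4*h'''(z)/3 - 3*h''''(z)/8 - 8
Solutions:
 h(z) = C1 + C2*z + C3*exp(2*z*(8 - sqrt(190))/9) + C4*exp(2*z*(8 + sqrt(190))/9) - 2*z^3/7 + 108*z^2/49


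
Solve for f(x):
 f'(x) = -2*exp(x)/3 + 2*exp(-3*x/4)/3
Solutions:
 f(x) = C1 - 2*exp(x)/3 - 8*exp(-3*x/4)/9


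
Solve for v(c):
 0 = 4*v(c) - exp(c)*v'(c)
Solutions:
 v(c) = C1*exp(-4*exp(-c))


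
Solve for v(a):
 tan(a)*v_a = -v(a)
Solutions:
 v(a) = C1/sin(a)


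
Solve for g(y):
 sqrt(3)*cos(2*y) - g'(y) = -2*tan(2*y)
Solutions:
 g(y) = C1 - log(cos(2*y)) + sqrt(3)*sin(2*y)/2


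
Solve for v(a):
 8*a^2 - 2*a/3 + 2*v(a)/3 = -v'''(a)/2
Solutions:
 v(a) = C3*exp(-6^(2/3)*a/3) - 12*a^2 + a + (C1*sin(2^(2/3)*3^(1/6)*a/2) + C2*cos(2^(2/3)*3^(1/6)*a/2))*exp(6^(2/3)*a/6)


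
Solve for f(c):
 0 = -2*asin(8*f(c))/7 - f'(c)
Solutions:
 Integral(1/asin(8*_y), (_y, f(c))) = C1 - 2*c/7


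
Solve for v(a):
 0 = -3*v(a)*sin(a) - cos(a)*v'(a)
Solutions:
 v(a) = C1*cos(a)^3


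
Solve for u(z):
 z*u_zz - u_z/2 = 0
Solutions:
 u(z) = C1 + C2*z^(3/2)


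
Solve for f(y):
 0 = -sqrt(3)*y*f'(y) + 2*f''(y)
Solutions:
 f(y) = C1 + C2*erfi(3^(1/4)*y/2)


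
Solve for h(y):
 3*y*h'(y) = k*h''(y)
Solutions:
 h(y) = C1 + C2*erf(sqrt(6)*y*sqrt(-1/k)/2)/sqrt(-1/k)


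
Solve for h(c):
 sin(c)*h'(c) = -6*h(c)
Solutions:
 h(c) = C1*(cos(c)^3 + 3*cos(c)^2 + 3*cos(c) + 1)/(cos(c)^3 - 3*cos(c)^2 + 3*cos(c) - 1)


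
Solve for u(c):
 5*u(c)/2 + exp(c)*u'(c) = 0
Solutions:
 u(c) = C1*exp(5*exp(-c)/2)


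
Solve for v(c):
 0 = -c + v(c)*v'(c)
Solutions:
 v(c) = -sqrt(C1 + c^2)
 v(c) = sqrt(C1 + c^2)


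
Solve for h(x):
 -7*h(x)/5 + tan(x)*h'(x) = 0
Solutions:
 h(x) = C1*sin(x)^(7/5)


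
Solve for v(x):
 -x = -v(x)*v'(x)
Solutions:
 v(x) = -sqrt(C1 + x^2)
 v(x) = sqrt(C1 + x^2)


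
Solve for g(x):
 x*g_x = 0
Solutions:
 g(x) = C1


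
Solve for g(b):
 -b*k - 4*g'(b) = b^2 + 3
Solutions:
 g(b) = C1 - b^3/12 - b^2*k/8 - 3*b/4


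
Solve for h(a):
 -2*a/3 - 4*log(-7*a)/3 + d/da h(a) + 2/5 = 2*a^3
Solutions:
 h(a) = C1 + a^4/2 + a^2/3 + 4*a*log(-a)/3 + 2*a*(-13 + 10*log(7))/15


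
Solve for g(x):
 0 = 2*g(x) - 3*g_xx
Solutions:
 g(x) = C1*exp(-sqrt(6)*x/3) + C2*exp(sqrt(6)*x/3)


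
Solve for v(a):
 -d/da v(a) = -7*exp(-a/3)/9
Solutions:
 v(a) = C1 - 7*exp(-a/3)/3


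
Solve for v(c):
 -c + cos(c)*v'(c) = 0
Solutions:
 v(c) = C1 + Integral(c/cos(c), c)


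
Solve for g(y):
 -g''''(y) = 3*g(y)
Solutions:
 g(y) = (C1*sin(sqrt(2)*3^(1/4)*y/2) + C2*cos(sqrt(2)*3^(1/4)*y/2))*exp(-sqrt(2)*3^(1/4)*y/2) + (C3*sin(sqrt(2)*3^(1/4)*y/2) + C4*cos(sqrt(2)*3^(1/4)*y/2))*exp(sqrt(2)*3^(1/4)*y/2)


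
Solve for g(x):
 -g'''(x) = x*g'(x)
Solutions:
 g(x) = C1 + Integral(C2*airyai(-x) + C3*airybi(-x), x)


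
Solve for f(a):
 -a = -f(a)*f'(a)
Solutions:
 f(a) = -sqrt(C1 + a^2)
 f(a) = sqrt(C1 + a^2)


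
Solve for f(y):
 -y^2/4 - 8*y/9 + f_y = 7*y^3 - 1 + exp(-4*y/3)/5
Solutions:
 f(y) = C1 + 7*y^4/4 + y^3/12 + 4*y^2/9 - y - 3*exp(-4*y/3)/20


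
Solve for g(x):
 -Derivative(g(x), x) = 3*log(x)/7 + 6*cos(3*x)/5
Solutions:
 g(x) = C1 - 3*x*log(x)/7 + 3*x/7 - 2*sin(3*x)/5


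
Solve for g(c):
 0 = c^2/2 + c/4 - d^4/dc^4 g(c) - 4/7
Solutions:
 g(c) = C1 + C2*c + C3*c^2 + C4*c^3 + c^6/720 + c^5/480 - c^4/42


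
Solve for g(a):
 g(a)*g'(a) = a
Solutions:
 g(a) = -sqrt(C1 + a^2)
 g(a) = sqrt(C1 + a^2)


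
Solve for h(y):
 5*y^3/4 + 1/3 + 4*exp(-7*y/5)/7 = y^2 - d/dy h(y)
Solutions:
 h(y) = C1 - 5*y^4/16 + y^3/3 - y/3 + 20*exp(-7*y/5)/49


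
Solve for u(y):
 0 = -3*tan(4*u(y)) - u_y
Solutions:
 u(y) = -asin(C1*exp(-12*y))/4 + pi/4
 u(y) = asin(C1*exp(-12*y))/4


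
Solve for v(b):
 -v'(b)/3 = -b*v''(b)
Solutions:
 v(b) = C1 + C2*b^(4/3)


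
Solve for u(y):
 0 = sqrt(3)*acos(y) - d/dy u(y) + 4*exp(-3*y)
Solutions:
 u(y) = C1 + sqrt(3)*y*acos(y) - sqrt(3)*sqrt(1 - y^2) - 4*exp(-3*y)/3


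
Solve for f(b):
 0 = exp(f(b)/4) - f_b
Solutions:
 f(b) = 4*log(-1/(C1 + b)) + 8*log(2)


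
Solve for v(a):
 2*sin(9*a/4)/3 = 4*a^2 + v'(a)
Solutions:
 v(a) = C1 - 4*a^3/3 - 8*cos(9*a/4)/27


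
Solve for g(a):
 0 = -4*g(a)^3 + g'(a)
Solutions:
 g(a) = -sqrt(2)*sqrt(-1/(C1 + 4*a))/2
 g(a) = sqrt(2)*sqrt(-1/(C1 + 4*a))/2


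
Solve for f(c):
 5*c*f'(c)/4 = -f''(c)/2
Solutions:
 f(c) = C1 + C2*erf(sqrt(5)*c/2)


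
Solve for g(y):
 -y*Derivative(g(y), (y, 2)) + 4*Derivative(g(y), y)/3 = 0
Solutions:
 g(y) = C1 + C2*y^(7/3)


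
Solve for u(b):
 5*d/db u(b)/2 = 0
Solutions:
 u(b) = C1


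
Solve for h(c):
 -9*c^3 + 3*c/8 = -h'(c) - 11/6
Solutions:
 h(c) = C1 + 9*c^4/4 - 3*c^2/16 - 11*c/6


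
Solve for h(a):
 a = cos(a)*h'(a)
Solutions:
 h(a) = C1 + Integral(a/cos(a), a)


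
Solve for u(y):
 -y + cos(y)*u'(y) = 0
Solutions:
 u(y) = C1 + Integral(y/cos(y), y)


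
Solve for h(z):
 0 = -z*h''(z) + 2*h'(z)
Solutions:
 h(z) = C1 + C2*z^3


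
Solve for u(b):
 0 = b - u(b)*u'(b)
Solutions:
 u(b) = -sqrt(C1 + b^2)
 u(b) = sqrt(C1 + b^2)


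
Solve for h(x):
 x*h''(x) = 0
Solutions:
 h(x) = C1 + C2*x


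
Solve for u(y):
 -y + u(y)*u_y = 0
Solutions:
 u(y) = -sqrt(C1 + y^2)
 u(y) = sqrt(C1 + y^2)


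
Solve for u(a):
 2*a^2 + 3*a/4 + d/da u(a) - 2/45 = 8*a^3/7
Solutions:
 u(a) = C1 + 2*a^4/7 - 2*a^3/3 - 3*a^2/8 + 2*a/45


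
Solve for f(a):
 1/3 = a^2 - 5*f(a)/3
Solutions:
 f(a) = 3*a^2/5 - 1/5


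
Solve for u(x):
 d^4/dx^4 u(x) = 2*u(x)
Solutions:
 u(x) = C1*exp(-2^(1/4)*x) + C2*exp(2^(1/4)*x) + C3*sin(2^(1/4)*x) + C4*cos(2^(1/4)*x)


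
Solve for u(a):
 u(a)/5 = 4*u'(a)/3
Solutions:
 u(a) = C1*exp(3*a/20)


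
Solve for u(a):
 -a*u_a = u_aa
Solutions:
 u(a) = C1 + C2*erf(sqrt(2)*a/2)


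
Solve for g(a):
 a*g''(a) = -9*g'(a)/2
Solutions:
 g(a) = C1 + C2/a^(7/2)


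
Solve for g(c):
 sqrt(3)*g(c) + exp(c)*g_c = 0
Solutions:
 g(c) = C1*exp(sqrt(3)*exp(-c))


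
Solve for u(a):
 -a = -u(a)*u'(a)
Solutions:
 u(a) = -sqrt(C1 + a^2)
 u(a) = sqrt(C1 + a^2)


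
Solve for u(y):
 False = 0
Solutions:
 u(y) = C1 + zoo*y - 5*log(cos(3*y/4))/3


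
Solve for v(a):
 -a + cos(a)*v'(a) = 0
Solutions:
 v(a) = C1 + Integral(a/cos(a), a)


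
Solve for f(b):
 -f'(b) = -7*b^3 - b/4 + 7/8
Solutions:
 f(b) = C1 + 7*b^4/4 + b^2/8 - 7*b/8


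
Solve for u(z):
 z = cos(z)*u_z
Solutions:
 u(z) = C1 + Integral(z/cos(z), z)


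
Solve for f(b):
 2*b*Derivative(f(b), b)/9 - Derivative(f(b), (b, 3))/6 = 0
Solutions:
 f(b) = C1 + Integral(C2*airyai(6^(2/3)*b/3) + C3*airybi(6^(2/3)*b/3), b)


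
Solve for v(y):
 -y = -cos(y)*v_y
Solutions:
 v(y) = C1 + Integral(y/cos(y), y)


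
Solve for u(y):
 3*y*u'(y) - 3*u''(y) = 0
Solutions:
 u(y) = C1 + C2*erfi(sqrt(2)*y/2)


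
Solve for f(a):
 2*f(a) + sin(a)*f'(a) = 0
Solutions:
 f(a) = C1*(cos(a) + 1)/(cos(a) - 1)


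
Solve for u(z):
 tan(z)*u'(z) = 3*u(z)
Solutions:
 u(z) = C1*sin(z)^3


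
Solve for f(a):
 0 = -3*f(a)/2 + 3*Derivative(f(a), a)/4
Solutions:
 f(a) = C1*exp(2*a)


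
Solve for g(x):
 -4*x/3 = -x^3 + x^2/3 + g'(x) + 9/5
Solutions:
 g(x) = C1 + x^4/4 - x^3/9 - 2*x^2/3 - 9*x/5


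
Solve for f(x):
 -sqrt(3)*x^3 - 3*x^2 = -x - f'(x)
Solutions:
 f(x) = C1 + sqrt(3)*x^4/4 + x^3 - x^2/2


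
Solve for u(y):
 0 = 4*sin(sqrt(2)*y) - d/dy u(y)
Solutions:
 u(y) = C1 - 2*sqrt(2)*cos(sqrt(2)*y)


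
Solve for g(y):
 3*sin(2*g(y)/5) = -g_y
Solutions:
 3*y + 5*log(cos(2*g(y)/5) - 1)/4 - 5*log(cos(2*g(y)/5) + 1)/4 = C1


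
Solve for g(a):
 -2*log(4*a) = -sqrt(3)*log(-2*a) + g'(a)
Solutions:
 g(a) = C1 - a*(2 - sqrt(3))*log(a) + a*(-4*log(2) - sqrt(3) + sqrt(3)*log(2) + 2 + sqrt(3)*I*pi)


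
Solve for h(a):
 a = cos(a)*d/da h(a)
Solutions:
 h(a) = C1 + Integral(a/cos(a), a)


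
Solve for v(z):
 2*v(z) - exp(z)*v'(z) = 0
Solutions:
 v(z) = C1*exp(-2*exp(-z))


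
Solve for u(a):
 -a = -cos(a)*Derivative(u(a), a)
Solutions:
 u(a) = C1 + Integral(a/cos(a), a)


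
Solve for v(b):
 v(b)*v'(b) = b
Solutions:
 v(b) = -sqrt(C1 + b^2)
 v(b) = sqrt(C1 + b^2)


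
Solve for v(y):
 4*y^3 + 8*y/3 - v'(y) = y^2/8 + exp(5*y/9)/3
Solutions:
 v(y) = C1 + y^4 - y^3/24 + 4*y^2/3 - 3*exp(5*y/9)/5


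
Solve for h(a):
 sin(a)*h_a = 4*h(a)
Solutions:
 h(a) = C1*(cos(a)^2 - 2*cos(a) + 1)/(cos(a)^2 + 2*cos(a) + 1)


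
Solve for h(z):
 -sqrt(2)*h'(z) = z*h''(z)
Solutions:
 h(z) = C1 + C2*z^(1 - sqrt(2))


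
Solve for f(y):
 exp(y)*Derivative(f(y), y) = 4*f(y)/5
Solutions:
 f(y) = C1*exp(-4*exp(-y)/5)


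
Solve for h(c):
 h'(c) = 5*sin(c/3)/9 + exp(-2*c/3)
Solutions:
 h(c) = C1 - 5*cos(c/3)/3 - 3*exp(-2*c/3)/2


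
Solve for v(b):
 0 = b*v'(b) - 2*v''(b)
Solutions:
 v(b) = C1 + C2*erfi(b/2)


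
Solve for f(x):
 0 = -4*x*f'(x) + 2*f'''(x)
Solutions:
 f(x) = C1 + Integral(C2*airyai(2^(1/3)*x) + C3*airybi(2^(1/3)*x), x)


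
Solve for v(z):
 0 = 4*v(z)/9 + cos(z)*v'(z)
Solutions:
 v(z) = C1*(sin(z) - 1)^(2/9)/(sin(z) + 1)^(2/9)


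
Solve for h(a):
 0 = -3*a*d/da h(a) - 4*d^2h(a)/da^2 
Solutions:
 h(a) = C1 + C2*erf(sqrt(6)*a/4)


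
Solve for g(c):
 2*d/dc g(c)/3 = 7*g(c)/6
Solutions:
 g(c) = C1*exp(7*c/4)


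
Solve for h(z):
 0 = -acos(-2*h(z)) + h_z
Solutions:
 Integral(1/acos(-2*_y), (_y, h(z))) = C1 + z


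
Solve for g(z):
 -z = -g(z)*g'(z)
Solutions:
 g(z) = -sqrt(C1 + z^2)
 g(z) = sqrt(C1 + z^2)


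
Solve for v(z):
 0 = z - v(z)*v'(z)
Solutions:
 v(z) = -sqrt(C1 + z^2)
 v(z) = sqrt(C1 + z^2)


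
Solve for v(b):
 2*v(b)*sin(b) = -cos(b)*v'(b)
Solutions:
 v(b) = C1*cos(b)^2


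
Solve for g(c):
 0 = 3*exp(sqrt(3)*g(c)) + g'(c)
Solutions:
 g(c) = sqrt(3)*(2*log(1/(C1 + 3*c)) - log(3))/6


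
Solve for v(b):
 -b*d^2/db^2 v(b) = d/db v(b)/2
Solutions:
 v(b) = C1 + C2*sqrt(b)


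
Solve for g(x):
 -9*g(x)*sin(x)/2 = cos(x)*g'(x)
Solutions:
 g(x) = C1*cos(x)^(9/2)


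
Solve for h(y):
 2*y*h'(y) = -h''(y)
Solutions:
 h(y) = C1 + C2*erf(y)


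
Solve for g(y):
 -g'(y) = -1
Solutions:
 g(y) = C1 + y


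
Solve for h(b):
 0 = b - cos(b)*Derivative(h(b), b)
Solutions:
 h(b) = C1 + Integral(b/cos(b), b)


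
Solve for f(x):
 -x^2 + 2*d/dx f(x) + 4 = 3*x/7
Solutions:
 f(x) = C1 + x^3/6 + 3*x^2/28 - 2*x


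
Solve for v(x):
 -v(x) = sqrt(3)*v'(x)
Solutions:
 v(x) = C1*exp(-sqrt(3)*x/3)


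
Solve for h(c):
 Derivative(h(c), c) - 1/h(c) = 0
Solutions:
 h(c) = -sqrt(C1 + 2*c)
 h(c) = sqrt(C1 + 2*c)


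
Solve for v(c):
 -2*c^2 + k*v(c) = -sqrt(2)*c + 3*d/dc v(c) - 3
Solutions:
 v(c) = C1*exp(c*k/3) + 2*c^2/k - sqrt(2)*c/k + 12*c/k^2 - 3/k - 3*sqrt(2)/k^2 + 36/k^3


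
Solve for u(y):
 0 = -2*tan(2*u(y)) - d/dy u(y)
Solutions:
 u(y) = -asin(C1*exp(-4*y))/2 + pi/2
 u(y) = asin(C1*exp(-4*y))/2


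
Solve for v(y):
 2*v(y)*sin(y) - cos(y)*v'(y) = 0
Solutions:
 v(y) = C1/cos(y)^2


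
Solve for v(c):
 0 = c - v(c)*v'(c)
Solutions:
 v(c) = -sqrt(C1 + c^2)
 v(c) = sqrt(C1 + c^2)


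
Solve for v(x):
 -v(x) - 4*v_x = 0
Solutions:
 v(x) = C1*exp(-x/4)


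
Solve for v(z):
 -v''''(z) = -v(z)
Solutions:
 v(z) = C1*exp(-z) + C2*exp(z) + C3*sin(z) + C4*cos(z)


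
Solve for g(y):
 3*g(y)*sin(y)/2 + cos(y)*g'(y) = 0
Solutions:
 g(y) = C1*cos(y)^(3/2)


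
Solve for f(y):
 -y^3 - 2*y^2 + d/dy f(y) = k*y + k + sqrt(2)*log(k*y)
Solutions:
 f(y) = C1 + k*y^2/2 + y^4/4 + 2*y^3/3 + y*(k - sqrt(2)) + sqrt(2)*y*log(k*y)


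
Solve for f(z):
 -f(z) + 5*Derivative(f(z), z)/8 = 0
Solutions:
 f(z) = C1*exp(8*z/5)


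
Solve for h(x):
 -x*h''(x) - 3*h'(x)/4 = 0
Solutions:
 h(x) = C1 + C2*x^(1/4)


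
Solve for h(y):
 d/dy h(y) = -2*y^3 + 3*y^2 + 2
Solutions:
 h(y) = C1 - y^4/2 + y^3 + 2*y


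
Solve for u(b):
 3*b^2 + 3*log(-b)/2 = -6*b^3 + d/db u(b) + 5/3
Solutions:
 u(b) = C1 + 3*b^4/2 + b^3 + 3*b*log(-b)/2 - 19*b/6


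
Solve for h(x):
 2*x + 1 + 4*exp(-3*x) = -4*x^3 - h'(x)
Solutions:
 h(x) = C1 - x^4 - x^2 - x + 4*exp(-3*x)/3


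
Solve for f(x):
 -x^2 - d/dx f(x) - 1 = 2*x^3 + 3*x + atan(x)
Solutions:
 f(x) = C1 - x^4/2 - x^3/3 - 3*x^2/2 - x*atan(x) - x + log(x^2 + 1)/2


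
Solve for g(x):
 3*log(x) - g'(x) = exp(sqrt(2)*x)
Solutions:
 g(x) = C1 + 3*x*log(x) - 3*x - sqrt(2)*exp(sqrt(2)*x)/2


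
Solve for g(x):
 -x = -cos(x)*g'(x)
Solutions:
 g(x) = C1 + Integral(x/cos(x), x)


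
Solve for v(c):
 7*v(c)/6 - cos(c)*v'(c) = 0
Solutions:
 v(c) = C1*(sin(c) + 1)^(7/12)/(sin(c) - 1)^(7/12)


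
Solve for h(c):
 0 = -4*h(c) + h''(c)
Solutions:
 h(c) = C1*exp(-2*c) + C2*exp(2*c)


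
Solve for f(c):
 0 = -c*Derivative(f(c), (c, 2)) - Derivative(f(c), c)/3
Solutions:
 f(c) = C1 + C2*c^(2/3)


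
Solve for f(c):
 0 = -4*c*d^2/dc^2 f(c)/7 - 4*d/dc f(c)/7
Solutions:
 f(c) = C1 + C2*log(c)


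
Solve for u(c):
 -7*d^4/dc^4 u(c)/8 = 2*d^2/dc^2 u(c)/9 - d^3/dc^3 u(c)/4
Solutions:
 u(c) = C1 + C2*c + (C3*sin(sqrt(103)*c/21) + C4*cos(sqrt(103)*c/21))*exp(c/7)


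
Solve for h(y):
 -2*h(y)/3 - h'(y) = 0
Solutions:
 h(y) = C1*exp(-2*y/3)


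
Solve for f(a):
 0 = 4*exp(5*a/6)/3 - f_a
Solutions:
 f(a) = C1 + 8*exp(5*a/6)/5


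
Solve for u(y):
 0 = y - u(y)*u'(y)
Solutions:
 u(y) = -sqrt(C1 + y^2)
 u(y) = sqrt(C1 + y^2)


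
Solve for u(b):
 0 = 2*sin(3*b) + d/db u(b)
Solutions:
 u(b) = C1 + 2*cos(3*b)/3


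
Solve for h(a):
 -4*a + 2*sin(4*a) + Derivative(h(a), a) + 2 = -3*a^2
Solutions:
 h(a) = C1 - a^3 + 2*a^2 - 2*a + cos(4*a)/2


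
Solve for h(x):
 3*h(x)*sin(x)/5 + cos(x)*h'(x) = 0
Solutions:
 h(x) = C1*cos(x)^(3/5)


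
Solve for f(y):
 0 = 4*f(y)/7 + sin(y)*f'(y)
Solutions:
 f(y) = C1*(cos(y) + 1)^(2/7)/(cos(y) - 1)^(2/7)


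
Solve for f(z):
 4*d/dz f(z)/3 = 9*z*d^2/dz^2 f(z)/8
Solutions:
 f(z) = C1 + C2*z^(59/27)


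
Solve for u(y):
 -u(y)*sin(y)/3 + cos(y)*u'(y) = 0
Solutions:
 u(y) = C1/cos(y)^(1/3)


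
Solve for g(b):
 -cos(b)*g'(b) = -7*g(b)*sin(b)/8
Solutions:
 g(b) = C1/cos(b)^(7/8)


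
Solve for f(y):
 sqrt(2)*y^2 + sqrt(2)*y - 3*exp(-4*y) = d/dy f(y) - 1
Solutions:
 f(y) = C1 + sqrt(2)*y^3/3 + sqrt(2)*y^2/2 + y + 3*exp(-4*y)/4


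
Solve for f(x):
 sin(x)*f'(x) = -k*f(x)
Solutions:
 f(x) = C1*exp(k*(-log(cos(x) - 1) + log(cos(x) + 1))/2)


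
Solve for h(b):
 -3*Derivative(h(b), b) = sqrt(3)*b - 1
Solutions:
 h(b) = C1 - sqrt(3)*b^2/6 + b/3


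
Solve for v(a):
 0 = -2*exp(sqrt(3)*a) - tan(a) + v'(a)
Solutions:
 v(a) = C1 + 2*sqrt(3)*exp(sqrt(3)*a)/3 - log(cos(a))


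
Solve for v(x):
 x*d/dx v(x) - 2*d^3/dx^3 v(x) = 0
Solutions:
 v(x) = C1 + Integral(C2*airyai(2^(2/3)*x/2) + C3*airybi(2^(2/3)*x/2), x)


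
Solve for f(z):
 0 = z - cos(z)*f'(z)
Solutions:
 f(z) = C1 + Integral(z/cos(z), z)


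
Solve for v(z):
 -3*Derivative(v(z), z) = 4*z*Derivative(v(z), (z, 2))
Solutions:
 v(z) = C1 + C2*z^(1/4)


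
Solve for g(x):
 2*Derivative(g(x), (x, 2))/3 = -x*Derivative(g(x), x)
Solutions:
 g(x) = C1 + C2*erf(sqrt(3)*x/2)


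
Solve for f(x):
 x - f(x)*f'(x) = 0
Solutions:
 f(x) = -sqrt(C1 + x^2)
 f(x) = sqrt(C1 + x^2)


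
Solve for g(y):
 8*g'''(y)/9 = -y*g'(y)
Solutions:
 g(y) = C1 + Integral(C2*airyai(-3^(2/3)*y/2) + C3*airybi(-3^(2/3)*y/2), y)


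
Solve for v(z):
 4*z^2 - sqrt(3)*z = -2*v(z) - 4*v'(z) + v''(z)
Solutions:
 v(z) = C1*exp(z*(2 - sqrt(6))) + C2*exp(z*(2 + sqrt(6))) - 2*z^2 + sqrt(3)*z/2 + 8*z - 18 - sqrt(3)


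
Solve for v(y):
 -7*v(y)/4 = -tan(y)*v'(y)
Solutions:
 v(y) = C1*sin(y)^(7/4)


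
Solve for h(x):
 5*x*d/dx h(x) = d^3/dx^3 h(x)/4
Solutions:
 h(x) = C1 + Integral(C2*airyai(20^(1/3)*x) + C3*airybi(20^(1/3)*x), x)


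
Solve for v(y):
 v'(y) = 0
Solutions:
 v(y) = C1


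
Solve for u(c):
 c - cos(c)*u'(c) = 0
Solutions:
 u(c) = C1 + Integral(c/cos(c), c)


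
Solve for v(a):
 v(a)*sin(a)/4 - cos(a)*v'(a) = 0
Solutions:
 v(a) = C1/cos(a)^(1/4)


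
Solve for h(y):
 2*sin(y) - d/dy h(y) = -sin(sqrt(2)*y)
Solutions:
 h(y) = C1 - 2*cos(y) - sqrt(2)*cos(sqrt(2)*y)/2


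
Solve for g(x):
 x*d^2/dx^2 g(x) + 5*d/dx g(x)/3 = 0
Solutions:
 g(x) = C1 + C2/x^(2/3)


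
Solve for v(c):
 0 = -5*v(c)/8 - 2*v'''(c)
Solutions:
 v(c) = C3*exp(-2^(2/3)*5^(1/3)*c/4) + (C1*sin(2^(2/3)*sqrt(3)*5^(1/3)*c/8) + C2*cos(2^(2/3)*sqrt(3)*5^(1/3)*c/8))*exp(2^(2/3)*5^(1/3)*c/8)


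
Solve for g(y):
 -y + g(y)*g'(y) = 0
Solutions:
 g(y) = -sqrt(C1 + y^2)
 g(y) = sqrt(C1 + y^2)


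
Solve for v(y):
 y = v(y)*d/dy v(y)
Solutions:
 v(y) = -sqrt(C1 + y^2)
 v(y) = sqrt(C1 + y^2)


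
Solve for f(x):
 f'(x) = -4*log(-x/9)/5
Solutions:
 f(x) = C1 - 4*x*log(-x)/5 + 4*x*(1 + 2*log(3))/5


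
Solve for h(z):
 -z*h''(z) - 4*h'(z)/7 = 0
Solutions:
 h(z) = C1 + C2*z^(3/7)


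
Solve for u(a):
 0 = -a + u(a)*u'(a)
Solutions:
 u(a) = -sqrt(C1 + a^2)
 u(a) = sqrt(C1 + a^2)


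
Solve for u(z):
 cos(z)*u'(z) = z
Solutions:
 u(z) = C1 + Integral(z/cos(z), z)


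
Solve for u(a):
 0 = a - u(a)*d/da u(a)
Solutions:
 u(a) = -sqrt(C1 + a^2)
 u(a) = sqrt(C1 + a^2)


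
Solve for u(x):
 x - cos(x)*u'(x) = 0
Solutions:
 u(x) = C1 + Integral(x/cos(x), x)


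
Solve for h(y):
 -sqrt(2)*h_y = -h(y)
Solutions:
 h(y) = C1*exp(sqrt(2)*y/2)


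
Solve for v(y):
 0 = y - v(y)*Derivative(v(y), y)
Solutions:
 v(y) = -sqrt(C1 + y^2)
 v(y) = sqrt(C1 + y^2)


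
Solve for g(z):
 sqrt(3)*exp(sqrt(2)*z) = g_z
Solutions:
 g(z) = C1 + sqrt(6)*exp(sqrt(2)*z)/2


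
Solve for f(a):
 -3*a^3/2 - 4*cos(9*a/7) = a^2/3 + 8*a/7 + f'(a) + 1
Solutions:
 f(a) = C1 - 3*a^4/8 - a^3/9 - 4*a^2/7 - a - 28*sin(9*a/7)/9


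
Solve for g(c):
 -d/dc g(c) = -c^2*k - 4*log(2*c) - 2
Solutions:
 g(c) = C1 + c^3*k/3 + 4*c*log(c) - 2*c + c*log(16)


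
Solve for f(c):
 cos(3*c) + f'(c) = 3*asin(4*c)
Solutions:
 f(c) = C1 + 3*c*asin(4*c) + 3*sqrt(1 - 16*c^2)/4 - sin(3*c)/3


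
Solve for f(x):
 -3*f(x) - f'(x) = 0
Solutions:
 f(x) = C1*exp(-3*x)


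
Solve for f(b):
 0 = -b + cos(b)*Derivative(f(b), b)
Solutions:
 f(b) = C1 + Integral(b/cos(b), b)


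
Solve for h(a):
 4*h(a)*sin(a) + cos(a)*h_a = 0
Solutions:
 h(a) = C1*cos(a)^4


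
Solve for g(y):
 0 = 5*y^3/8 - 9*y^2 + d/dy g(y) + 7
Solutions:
 g(y) = C1 - 5*y^4/32 + 3*y^3 - 7*y


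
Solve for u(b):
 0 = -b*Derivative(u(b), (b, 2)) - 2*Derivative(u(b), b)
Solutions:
 u(b) = C1 + C2/b


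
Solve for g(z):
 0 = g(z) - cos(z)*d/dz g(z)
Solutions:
 g(z) = C1*sqrt(sin(z) + 1)/sqrt(sin(z) - 1)


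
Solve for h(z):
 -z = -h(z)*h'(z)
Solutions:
 h(z) = -sqrt(C1 + z^2)
 h(z) = sqrt(C1 + z^2)


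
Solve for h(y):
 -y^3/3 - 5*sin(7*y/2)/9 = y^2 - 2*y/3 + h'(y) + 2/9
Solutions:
 h(y) = C1 - y^4/12 - y^3/3 + y^2/3 - 2*y/9 + 10*cos(7*y/2)/63


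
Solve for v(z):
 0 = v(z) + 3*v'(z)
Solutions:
 v(z) = C1*exp(-z/3)


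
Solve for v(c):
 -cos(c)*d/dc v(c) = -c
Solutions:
 v(c) = C1 + Integral(c/cos(c), c)


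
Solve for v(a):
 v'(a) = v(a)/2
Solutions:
 v(a) = C1*exp(a/2)


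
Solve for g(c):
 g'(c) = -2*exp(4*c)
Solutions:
 g(c) = C1 - exp(4*c)/2


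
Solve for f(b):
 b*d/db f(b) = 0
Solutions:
 f(b) = C1


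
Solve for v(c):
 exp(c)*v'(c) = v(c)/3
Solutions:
 v(c) = C1*exp(-exp(-c)/3)


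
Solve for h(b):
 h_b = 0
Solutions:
 h(b) = C1


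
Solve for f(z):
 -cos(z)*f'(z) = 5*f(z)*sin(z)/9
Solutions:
 f(z) = C1*cos(z)^(5/9)


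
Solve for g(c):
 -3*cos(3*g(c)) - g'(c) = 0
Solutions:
 g(c) = -asin((C1 + exp(18*c))/(C1 - exp(18*c)))/3 + pi/3
 g(c) = asin((C1 + exp(18*c))/(C1 - exp(18*c)))/3


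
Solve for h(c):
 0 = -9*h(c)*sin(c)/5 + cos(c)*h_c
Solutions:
 h(c) = C1/cos(c)^(9/5)


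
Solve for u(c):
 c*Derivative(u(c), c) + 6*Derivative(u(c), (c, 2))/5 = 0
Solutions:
 u(c) = C1 + C2*erf(sqrt(15)*c/6)


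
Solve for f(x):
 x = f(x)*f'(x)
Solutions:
 f(x) = -sqrt(C1 + x^2)
 f(x) = sqrt(C1 + x^2)


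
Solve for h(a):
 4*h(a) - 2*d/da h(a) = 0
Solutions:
 h(a) = C1*exp(2*a)


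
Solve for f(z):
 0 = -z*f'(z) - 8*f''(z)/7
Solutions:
 f(z) = C1 + C2*erf(sqrt(7)*z/4)


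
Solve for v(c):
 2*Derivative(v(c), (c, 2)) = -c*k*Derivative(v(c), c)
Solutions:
 v(c) = Piecewise((-sqrt(pi)*C1*erf(c*sqrt(k)/2)/sqrt(k) - C2, (k > 0) | (k < 0)), (-C1*c - C2, True))


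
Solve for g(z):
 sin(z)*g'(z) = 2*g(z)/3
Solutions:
 g(z) = C1*(cos(z) - 1)^(1/3)/(cos(z) + 1)^(1/3)


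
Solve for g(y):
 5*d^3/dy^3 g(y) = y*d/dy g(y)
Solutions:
 g(y) = C1 + Integral(C2*airyai(5^(2/3)*y/5) + C3*airybi(5^(2/3)*y/5), y)


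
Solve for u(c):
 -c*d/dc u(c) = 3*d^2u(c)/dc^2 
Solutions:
 u(c) = C1 + C2*erf(sqrt(6)*c/6)


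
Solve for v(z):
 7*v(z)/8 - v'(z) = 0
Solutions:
 v(z) = C1*exp(7*z/8)


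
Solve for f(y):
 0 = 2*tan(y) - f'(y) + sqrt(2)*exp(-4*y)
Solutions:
 f(y) = C1 + log(tan(y)^2 + 1) - sqrt(2)*exp(-4*y)/4


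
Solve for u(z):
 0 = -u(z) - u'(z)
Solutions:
 u(z) = C1*exp(-z)


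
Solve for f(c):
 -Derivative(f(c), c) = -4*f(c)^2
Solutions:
 f(c) = -1/(C1 + 4*c)


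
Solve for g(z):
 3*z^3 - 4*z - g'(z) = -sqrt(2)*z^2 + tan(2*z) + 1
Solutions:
 g(z) = C1 + 3*z^4/4 + sqrt(2)*z^3/3 - 2*z^2 - z + log(cos(2*z))/2


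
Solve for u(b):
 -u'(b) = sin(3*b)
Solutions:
 u(b) = C1 + cos(3*b)/3


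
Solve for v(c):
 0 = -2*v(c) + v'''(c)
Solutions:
 v(c) = C3*exp(2^(1/3)*c) + (C1*sin(2^(1/3)*sqrt(3)*c/2) + C2*cos(2^(1/3)*sqrt(3)*c/2))*exp(-2^(1/3)*c/2)


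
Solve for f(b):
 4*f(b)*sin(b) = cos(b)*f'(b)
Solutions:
 f(b) = C1/cos(b)^4


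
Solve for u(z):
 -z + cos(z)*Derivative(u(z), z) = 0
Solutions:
 u(z) = C1 + Integral(z/cos(z), z)


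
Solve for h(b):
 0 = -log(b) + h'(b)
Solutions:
 h(b) = C1 + b*log(b) - b


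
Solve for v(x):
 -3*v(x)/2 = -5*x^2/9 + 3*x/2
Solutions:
 v(x) = x*(10*x - 27)/27


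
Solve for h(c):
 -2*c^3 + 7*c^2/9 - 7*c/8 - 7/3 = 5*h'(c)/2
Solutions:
 h(c) = C1 - c^4/5 + 14*c^3/135 - 7*c^2/40 - 14*c/15


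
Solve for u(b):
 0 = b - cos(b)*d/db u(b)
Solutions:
 u(b) = C1 + Integral(b/cos(b), b)


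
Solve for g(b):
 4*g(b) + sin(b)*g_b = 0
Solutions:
 g(b) = C1*(cos(b)^2 + 2*cos(b) + 1)/(cos(b)^2 - 2*cos(b) + 1)


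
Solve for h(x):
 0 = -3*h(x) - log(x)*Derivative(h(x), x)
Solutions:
 h(x) = C1*exp(-3*li(x))


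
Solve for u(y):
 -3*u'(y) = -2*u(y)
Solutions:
 u(y) = C1*exp(2*y/3)


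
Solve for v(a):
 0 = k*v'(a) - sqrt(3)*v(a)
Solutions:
 v(a) = C1*exp(sqrt(3)*a/k)


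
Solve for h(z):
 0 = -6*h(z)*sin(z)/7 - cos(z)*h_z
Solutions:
 h(z) = C1*cos(z)^(6/7)


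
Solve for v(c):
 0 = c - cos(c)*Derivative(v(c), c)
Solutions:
 v(c) = C1 + Integral(c/cos(c), c)


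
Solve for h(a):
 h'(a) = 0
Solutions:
 h(a) = C1


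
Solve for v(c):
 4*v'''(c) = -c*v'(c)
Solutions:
 v(c) = C1 + Integral(C2*airyai(-2^(1/3)*c/2) + C3*airybi(-2^(1/3)*c/2), c)


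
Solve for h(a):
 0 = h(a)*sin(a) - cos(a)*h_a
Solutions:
 h(a) = C1/cos(a)


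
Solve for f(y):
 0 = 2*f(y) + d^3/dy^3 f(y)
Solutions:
 f(y) = C3*exp(-2^(1/3)*y) + (C1*sin(2^(1/3)*sqrt(3)*y/2) + C2*cos(2^(1/3)*sqrt(3)*y/2))*exp(2^(1/3)*y/2)


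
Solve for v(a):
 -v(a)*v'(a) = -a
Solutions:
 v(a) = -sqrt(C1 + a^2)
 v(a) = sqrt(C1 + a^2)


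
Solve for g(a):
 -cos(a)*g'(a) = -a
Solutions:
 g(a) = C1 + Integral(a/cos(a), a)


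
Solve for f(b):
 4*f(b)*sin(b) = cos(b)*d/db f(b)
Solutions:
 f(b) = C1/cos(b)^4


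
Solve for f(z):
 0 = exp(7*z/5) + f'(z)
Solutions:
 f(z) = C1 - 5*exp(7*z/5)/7


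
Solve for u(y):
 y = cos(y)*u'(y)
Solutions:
 u(y) = C1 + Integral(y/cos(y), y)


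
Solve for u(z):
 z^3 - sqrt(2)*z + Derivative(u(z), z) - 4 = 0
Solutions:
 u(z) = C1 - z^4/4 + sqrt(2)*z^2/2 + 4*z


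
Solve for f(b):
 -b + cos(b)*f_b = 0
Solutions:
 f(b) = C1 + Integral(b/cos(b), b)


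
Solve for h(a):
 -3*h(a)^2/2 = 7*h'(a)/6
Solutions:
 h(a) = 7/(C1 + 9*a)


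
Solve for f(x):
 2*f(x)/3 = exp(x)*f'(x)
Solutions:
 f(x) = C1*exp(-2*exp(-x)/3)


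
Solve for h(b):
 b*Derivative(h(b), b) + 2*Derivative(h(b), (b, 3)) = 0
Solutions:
 h(b) = C1 + Integral(C2*airyai(-2^(2/3)*b/2) + C3*airybi(-2^(2/3)*b/2), b)


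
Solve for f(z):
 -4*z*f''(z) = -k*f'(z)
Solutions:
 f(z) = C1 + z^(re(k)/4 + 1)*(C2*sin(log(z)*Abs(im(k))/4) + C3*cos(log(z)*im(k)/4))


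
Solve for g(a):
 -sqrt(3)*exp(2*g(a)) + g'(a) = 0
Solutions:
 g(a) = log(-sqrt(-1/(C1 + sqrt(3)*a))) - log(2)/2
 g(a) = log(-1/(C1 + sqrt(3)*a))/2 - log(2)/2


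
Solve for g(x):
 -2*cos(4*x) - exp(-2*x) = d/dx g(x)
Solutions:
 g(x) = C1 - sin(4*x)/2 + exp(-2*x)/2


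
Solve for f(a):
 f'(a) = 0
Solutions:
 f(a) = C1


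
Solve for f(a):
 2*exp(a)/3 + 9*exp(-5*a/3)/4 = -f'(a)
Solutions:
 f(a) = C1 - 2*exp(a)/3 + 27*exp(-5*a/3)/20


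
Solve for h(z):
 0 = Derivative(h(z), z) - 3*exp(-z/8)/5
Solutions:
 h(z) = C1 - 24*exp(-z/8)/5


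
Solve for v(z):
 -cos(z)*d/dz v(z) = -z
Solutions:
 v(z) = C1 + Integral(z/cos(z), z)


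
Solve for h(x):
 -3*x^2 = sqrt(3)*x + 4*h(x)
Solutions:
 h(x) = x*(-3*x - sqrt(3))/4


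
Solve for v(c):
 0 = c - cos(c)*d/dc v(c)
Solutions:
 v(c) = C1 + Integral(c/cos(c), c)


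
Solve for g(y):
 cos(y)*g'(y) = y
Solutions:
 g(y) = C1 + Integral(y/cos(y), y)


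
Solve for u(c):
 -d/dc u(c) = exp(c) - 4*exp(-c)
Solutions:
 u(c) = C1 - exp(c) - 4*exp(-c)


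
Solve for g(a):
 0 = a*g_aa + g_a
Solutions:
 g(a) = C1 + C2*log(a)


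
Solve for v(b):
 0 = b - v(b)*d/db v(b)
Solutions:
 v(b) = -sqrt(C1 + b^2)
 v(b) = sqrt(C1 + b^2)


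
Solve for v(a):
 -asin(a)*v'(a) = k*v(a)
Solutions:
 v(a) = C1*exp(-k*Integral(1/asin(a), a))


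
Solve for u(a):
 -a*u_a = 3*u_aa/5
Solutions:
 u(a) = C1 + C2*erf(sqrt(30)*a/6)


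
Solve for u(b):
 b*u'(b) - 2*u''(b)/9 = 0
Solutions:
 u(b) = C1 + C2*erfi(3*b/2)


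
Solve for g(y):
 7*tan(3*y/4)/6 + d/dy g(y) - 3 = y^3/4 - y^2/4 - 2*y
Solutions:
 g(y) = C1 + y^4/16 - y^3/12 - y^2 + 3*y + 14*log(cos(3*y/4))/9


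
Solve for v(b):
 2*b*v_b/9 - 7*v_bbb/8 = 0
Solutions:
 v(b) = C1 + Integral(C2*airyai(2*294^(1/3)*b/21) + C3*airybi(2*294^(1/3)*b/21), b)


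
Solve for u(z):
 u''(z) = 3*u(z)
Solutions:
 u(z) = C1*exp(-sqrt(3)*z) + C2*exp(sqrt(3)*z)


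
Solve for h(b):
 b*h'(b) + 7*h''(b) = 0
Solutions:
 h(b) = C1 + C2*erf(sqrt(14)*b/14)


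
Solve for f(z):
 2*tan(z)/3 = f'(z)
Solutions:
 f(z) = C1 - 2*log(cos(z))/3


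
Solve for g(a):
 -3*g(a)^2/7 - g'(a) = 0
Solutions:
 g(a) = 7/(C1 + 3*a)


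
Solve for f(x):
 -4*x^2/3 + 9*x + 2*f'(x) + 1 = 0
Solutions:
 f(x) = C1 + 2*x^3/9 - 9*x^2/4 - x/2


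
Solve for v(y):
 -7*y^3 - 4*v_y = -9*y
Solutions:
 v(y) = C1 - 7*y^4/16 + 9*y^2/8


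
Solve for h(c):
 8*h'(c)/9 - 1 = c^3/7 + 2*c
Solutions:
 h(c) = C1 + 9*c^4/224 + 9*c^2/8 + 9*c/8


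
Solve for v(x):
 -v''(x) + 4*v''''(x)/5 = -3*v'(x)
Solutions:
 v(x) = C1 + C2*exp(15^(1/3)*x*(15^(1/3)/(sqrt(714) + 27)^(1/3) + (sqrt(714) + 27)^(1/3))/12)*sin(3^(1/6)*5^(1/3)*x*(-3^(2/3)*(sqrt(714) + 27)^(1/3) + 3*5^(1/3)/(sqrt(714) + 27)^(1/3))/12) + C3*exp(15^(1/3)*x*(15^(1/3)/(sqrt(714) + 27)^(1/3) + (sqrt(714) + 27)^(1/3))/12)*cos(3^(1/6)*5^(1/3)*x*(-3^(2/3)*(sqrt(714) + 27)^(1/3) + 3*5^(1/3)/(sqrt(714) + 27)^(1/3))/12) + C4*exp(-15^(1/3)*x*(15^(1/3)/(sqrt(714) + 27)^(1/3) + (sqrt(714) + 27)^(1/3))/6)


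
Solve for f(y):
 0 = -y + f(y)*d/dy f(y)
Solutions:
 f(y) = -sqrt(C1 + y^2)
 f(y) = sqrt(C1 + y^2)


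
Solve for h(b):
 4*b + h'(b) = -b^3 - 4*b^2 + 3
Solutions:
 h(b) = C1 - b^4/4 - 4*b^3/3 - 2*b^2 + 3*b


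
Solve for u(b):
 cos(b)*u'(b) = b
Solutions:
 u(b) = C1 + Integral(b/cos(b), b)


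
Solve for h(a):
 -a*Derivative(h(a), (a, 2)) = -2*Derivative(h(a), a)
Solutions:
 h(a) = C1 + C2*a^3


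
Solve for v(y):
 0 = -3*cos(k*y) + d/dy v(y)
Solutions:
 v(y) = C1 + 3*sin(k*y)/k


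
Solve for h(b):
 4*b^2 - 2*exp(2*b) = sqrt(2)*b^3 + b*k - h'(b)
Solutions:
 h(b) = C1 + sqrt(2)*b^4/4 - 4*b^3/3 + b^2*k/2 + exp(2*b)


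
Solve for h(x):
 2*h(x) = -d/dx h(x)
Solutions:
 h(x) = C1*exp(-2*x)


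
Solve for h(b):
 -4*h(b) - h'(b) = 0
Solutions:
 h(b) = C1*exp(-4*b)


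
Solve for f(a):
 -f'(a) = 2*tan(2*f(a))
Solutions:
 f(a) = -asin(C1*exp(-4*a))/2 + pi/2
 f(a) = asin(C1*exp(-4*a))/2


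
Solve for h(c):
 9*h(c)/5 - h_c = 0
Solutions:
 h(c) = C1*exp(9*c/5)


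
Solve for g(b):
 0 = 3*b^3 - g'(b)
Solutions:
 g(b) = C1 + 3*b^4/4


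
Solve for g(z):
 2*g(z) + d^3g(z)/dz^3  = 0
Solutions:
 g(z) = C3*exp(-2^(1/3)*z) + (C1*sin(2^(1/3)*sqrt(3)*z/2) + C2*cos(2^(1/3)*sqrt(3)*z/2))*exp(2^(1/3)*z/2)


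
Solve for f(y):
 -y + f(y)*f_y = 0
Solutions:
 f(y) = -sqrt(C1 + y^2)
 f(y) = sqrt(C1 + y^2)


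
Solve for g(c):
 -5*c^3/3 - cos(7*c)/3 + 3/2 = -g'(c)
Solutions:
 g(c) = C1 + 5*c^4/12 - 3*c/2 + sin(7*c)/21


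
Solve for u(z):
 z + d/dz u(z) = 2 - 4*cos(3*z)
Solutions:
 u(z) = C1 - z^2/2 + 2*z - 4*sin(3*z)/3


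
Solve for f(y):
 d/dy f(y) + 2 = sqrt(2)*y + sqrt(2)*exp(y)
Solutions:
 f(y) = C1 + sqrt(2)*y^2/2 - 2*y + sqrt(2)*exp(y)


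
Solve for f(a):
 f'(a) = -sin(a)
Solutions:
 f(a) = C1 + cos(a)


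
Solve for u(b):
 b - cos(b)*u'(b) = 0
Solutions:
 u(b) = C1 + Integral(b/cos(b), b)


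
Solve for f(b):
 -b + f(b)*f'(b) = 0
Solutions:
 f(b) = -sqrt(C1 + b^2)
 f(b) = sqrt(C1 + b^2)


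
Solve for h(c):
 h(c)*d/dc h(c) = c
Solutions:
 h(c) = -sqrt(C1 + c^2)
 h(c) = sqrt(C1 + c^2)


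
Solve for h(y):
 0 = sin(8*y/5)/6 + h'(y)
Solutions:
 h(y) = C1 + 5*cos(8*y/5)/48


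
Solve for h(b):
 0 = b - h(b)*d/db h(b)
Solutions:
 h(b) = -sqrt(C1 + b^2)
 h(b) = sqrt(C1 + b^2)


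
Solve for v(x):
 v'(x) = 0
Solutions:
 v(x) = C1


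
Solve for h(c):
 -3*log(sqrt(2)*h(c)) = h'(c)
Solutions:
 2*Integral(1/(2*log(_y) + log(2)), (_y, h(c)))/3 = C1 - c


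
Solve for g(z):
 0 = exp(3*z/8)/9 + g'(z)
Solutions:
 g(z) = C1 - 8*exp(3*z/8)/27


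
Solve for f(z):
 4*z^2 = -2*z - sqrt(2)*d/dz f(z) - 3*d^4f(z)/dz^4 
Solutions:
 f(z) = C1 + C4*exp(-2^(1/6)*3^(2/3)*z/3) - 2*sqrt(2)*z^3/3 - sqrt(2)*z^2/2 + (C2*sin(6^(1/6)*z/2) + C3*cos(6^(1/6)*z/2))*exp(2^(1/6)*3^(2/3)*z/6)


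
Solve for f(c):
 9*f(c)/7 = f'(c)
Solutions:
 f(c) = C1*exp(9*c/7)


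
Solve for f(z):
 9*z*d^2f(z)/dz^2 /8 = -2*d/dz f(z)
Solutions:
 f(z) = C1 + C2/z^(7/9)


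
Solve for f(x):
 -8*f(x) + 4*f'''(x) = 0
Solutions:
 f(x) = C3*exp(2^(1/3)*x) + (C1*sin(2^(1/3)*sqrt(3)*x/2) + C2*cos(2^(1/3)*sqrt(3)*x/2))*exp(-2^(1/3)*x/2)


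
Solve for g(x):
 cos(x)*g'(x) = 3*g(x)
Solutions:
 g(x) = C1*(sin(x) + 1)^(3/2)/(sin(x) - 1)^(3/2)


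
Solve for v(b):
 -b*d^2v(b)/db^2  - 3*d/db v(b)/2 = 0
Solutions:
 v(b) = C1 + C2/sqrt(b)


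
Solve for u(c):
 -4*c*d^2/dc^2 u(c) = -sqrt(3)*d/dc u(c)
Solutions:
 u(c) = C1 + C2*c^(sqrt(3)/4 + 1)


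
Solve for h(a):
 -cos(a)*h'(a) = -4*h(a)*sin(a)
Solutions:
 h(a) = C1/cos(a)^4


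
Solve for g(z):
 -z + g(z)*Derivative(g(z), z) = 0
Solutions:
 g(z) = -sqrt(C1 + z^2)
 g(z) = sqrt(C1 + z^2)


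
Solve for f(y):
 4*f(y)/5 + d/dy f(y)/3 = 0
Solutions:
 f(y) = C1*exp(-12*y/5)


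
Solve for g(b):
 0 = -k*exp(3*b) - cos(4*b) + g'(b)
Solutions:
 g(b) = C1 + k*exp(3*b)/3 + sin(4*b)/4


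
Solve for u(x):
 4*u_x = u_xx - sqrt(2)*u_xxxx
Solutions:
 u(x) = C1 + C2*exp(3^(1/3)*x*(sqrt(2)*3^(1/3)/(sqrt(3)*sqrt(216 - sqrt(2))/2 + 9*sqrt(2))^(1/3) + 2*(sqrt(3)*sqrt(216 - sqrt(2))/2 + 9*sqrt(2))^(1/3))/12)*sin(x*(-3*sqrt(6)/(3*sqrt(3)*sqrt(216 - sqrt(2))/2 + 27*sqrt(2))^(1/3) + 2*sqrt(3)*(3*sqrt(3)*sqrt(216 - sqrt(2))/2 + 27*sqrt(2))^(1/3))/12) + C3*exp(3^(1/3)*x*(sqrt(2)*3^(1/3)/(sqrt(3)*sqrt(216 - sqrt(2))/2 + 9*sqrt(2))^(1/3) + 2*(sqrt(3)*sqrt(216 - sqrt(2))/2 + 9*sqrt(2))^(1/3))/12)*cos(x*(-3*sqrt(6)/(3*sqrt(3)*sqrt(216 - sqrt(2))/2 + 27*sqrt(2))^(1/3) + 2*sqrt(3)*(3*sqrt(3)*sqrt(216 - sqrt(2))/2 + 27*sqrt(2))^(1/3))/12) + C4*exp(-3^(1/3)*x*(sqrt(2)*3^(1/3)/(sqrt(3)*sqrt(216 - sqrt(2))/2 + 9*sqrt(2))^(1/3) + 2*(sqrt(3)*sqrt(216 - sqrt(2))/2 + 9*sqrt(2))^(1/3))/6)


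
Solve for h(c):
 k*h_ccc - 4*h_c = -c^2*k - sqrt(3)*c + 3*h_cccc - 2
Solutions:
 h(c) = C1 + C2*exp(c*(-k^2/(-k^3/27 + sqrt(-k^6 + (486 - k^3)^2)/27 + 18)^(1/3) + 3*k - 9*(-k^3/27 + sqrt(-k^6 + (486 - k^3)^2)/27 + 18)^(1/3))/27) + C3*exp(c*(-4*k^2/((-1 + sqrt(3)*I)*(-k^3/27 + sqrt(-k^6 + (486 - k^3)^2)/27 + 18)^(1/3)) + 6*k + 9*(-k^3/27 + sqrt(-k^6 + (486 - k^3)^2)/27 + 18)^(1/3) - 9*sqrt(3)*I*(-k^3/27 + sqrt(-k^6 + (486 - k^3)^2)/27 + 18)^(1/3))/54) + C4*exp(c*(4*k^2/((1 + sqrt(3)*I)*(-k^3/27 + sqrt(-k^6 + (486 - k^3)^2)/27 + 18)^(1/3)) + 6*k + 9*(-k^3/27 + sqrt(-k^6 + (486 - k^3)^2)/27 + 18)^(1/3) + 9*sqrt(3)*I*(-k^3/27 + sqrt(-k^6 + (486 - k^3)^2)/27 + 18)^(1/3))/54) + c^3*k/12 + sqrt(3)*c^2/8 + c*k^2/8 + c/2


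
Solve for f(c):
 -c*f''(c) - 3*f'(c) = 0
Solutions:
 f(c) = C1 + C2/c^2


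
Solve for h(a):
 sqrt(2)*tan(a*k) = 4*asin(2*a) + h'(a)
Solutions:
 h(a) = C1 - 4*a*asin(2*a) - 2*sqrt(1 - 4*a^2) + sqrt(2)*Piecewise((-log(cos(a*k))/k, Ne(k, 0)), (0, True))


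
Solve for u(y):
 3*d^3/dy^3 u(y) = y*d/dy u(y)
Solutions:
 u(y) = C1 + Integral(C2*airyai(3^(2/3)*y/3) + C3*airybi(3^(2/3)*y/3), y)


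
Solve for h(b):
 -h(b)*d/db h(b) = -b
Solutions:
 h(b) = -sqrt(C1 + b^2)
 h(b) = sqrt(C1 + b^2)


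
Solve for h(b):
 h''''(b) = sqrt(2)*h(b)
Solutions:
 h(b) = C1*exp(-2^(1/8)*b) + C2*exp(2^(1/8)*b) + C3*sin(2^(1/8)*b) + C4*cos(2^(1/8)*b)
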